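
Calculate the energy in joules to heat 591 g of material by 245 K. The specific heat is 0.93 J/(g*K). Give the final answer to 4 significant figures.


Q = m * cp * dT
Q = 591 * 0.93 * 245
Q = 134700 J


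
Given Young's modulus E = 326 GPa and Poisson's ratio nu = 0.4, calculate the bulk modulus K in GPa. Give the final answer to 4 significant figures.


K = E / (3*(1-2*nu))
K = 326 / (3*(1-2*0.4))
K = 543.3 GPa


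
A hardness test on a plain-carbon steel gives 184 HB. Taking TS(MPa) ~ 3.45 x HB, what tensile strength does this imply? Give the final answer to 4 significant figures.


TS (MPa) = 3.45 * HB
TS = 3.45 * 184
TS = 634.8 MPa


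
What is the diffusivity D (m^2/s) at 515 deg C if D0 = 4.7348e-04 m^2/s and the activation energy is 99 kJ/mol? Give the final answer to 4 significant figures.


D = D0 * exp(-Qd / (R*T))
T = 788.15 K
D = 4.7348e-04 * exp(-99e3 / (8.314 * 788.15))
D = 1.3e-10 m^2/s


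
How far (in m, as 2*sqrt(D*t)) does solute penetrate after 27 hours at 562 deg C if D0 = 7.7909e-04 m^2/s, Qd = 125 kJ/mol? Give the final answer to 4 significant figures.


Step 1: D = D0 * exp(-Qd/(R*T))
T = 835.15 K
D = 7.7909e-04 * exp(-125e3 / (8.314 * 835.15)) = 1.18346e-11 m^2/s
Step 2: L = 2*sqrt(D*t)
t = 27 h = 97200 s
L = 2*sqrt(1.18346e-11 * 97200) = 2.145e-03 m


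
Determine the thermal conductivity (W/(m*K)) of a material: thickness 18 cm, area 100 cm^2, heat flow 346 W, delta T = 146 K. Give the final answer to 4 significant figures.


k = Q*L / (A*dT)
L = 0.18 m, A = 0.01 m^2
k = 346 * 0.18 / (0.01 * 146)
k = 42.66 W/(m*K)


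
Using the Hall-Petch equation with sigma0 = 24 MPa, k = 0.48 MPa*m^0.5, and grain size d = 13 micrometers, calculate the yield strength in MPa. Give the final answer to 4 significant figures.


sigma_y = sigma0 + k / sqrt(d)
d = 13 um = 1.3e-05 m
sigma_y = 24 + 0.48 / sqrt(1.3e-05)
sigma_y = 157.1 MPa


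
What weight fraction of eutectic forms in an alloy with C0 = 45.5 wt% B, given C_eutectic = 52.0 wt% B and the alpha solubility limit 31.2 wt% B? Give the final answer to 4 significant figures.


f_primary = (C_e - C0) / (C_e - C_alpha_max)
f_primary = (52.0 - 45.5) / (52.0 - 31.2)
f_primary = 0.3125
f_eutectic = 1 - 0.3125 = 0.6875


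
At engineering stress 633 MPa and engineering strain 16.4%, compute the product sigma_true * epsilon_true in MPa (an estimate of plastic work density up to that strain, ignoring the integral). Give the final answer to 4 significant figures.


sigma_true = sigma_eng * (1 + epsilon_eng)
sigma_true = 633 * (1 + 0.164) = 736.812 MPa
epsilon_true = ln(1 + epsilon_eng)
epsilon_true = ln(1 + 0.164) = 0.151862
sigma_true * epsilon_true = 736.812 * 0.151862 = 111.9 MPa


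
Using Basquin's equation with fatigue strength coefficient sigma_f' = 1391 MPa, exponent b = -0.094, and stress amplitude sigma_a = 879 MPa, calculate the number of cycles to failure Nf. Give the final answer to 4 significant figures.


sigma_a = sigma_f' * (2*Nf)^b
2*Nf = (sigma_a / sigma_f')^(1/b)
2*Nf = (879 / 1391)^(1/-0.094)
2*Nf = 132.014
Nf = 66.01 cycles


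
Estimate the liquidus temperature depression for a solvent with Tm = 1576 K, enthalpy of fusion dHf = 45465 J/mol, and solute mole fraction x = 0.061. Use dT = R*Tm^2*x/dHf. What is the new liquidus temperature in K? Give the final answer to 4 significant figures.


dT = R*Tm^2*x / dHf
dT = 8.314 * 1576^2 * 0.061 / 45465
dT = 27.7061 K
T_new = 1576 - 27.7061 = 1548 K


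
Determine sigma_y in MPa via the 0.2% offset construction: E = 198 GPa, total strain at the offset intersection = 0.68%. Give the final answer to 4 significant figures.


Offset strain = 0.002
Elastic strain at yield = total_strain - offset = 6.8e-03 - 0.002 = 4.8e-03
sigma_y = E * elastic_strain = 198000 * 4.8e-03
sigma_y = 950.4 MPa


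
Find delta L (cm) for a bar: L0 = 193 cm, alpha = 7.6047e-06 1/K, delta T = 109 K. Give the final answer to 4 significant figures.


dL = L0 * alpha * dT
dL = 193 * 7.6047e-06 * 109
dL = 0.16 cm


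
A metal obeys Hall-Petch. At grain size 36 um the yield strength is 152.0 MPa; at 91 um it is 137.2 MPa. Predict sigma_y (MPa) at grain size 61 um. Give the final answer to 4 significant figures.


sigma_y = sigma0 + k / sqrt(d)
1/sqrt(d1) = 1/sqrt(3.6e-05) = 166.667;  1/sqrt(d2) = 104.828
k = (sigma1 - sigma2) / (1/sqrt(d1) - 1/sqrt(d2)) = (152.0 - 137.2) / (166.667 - 104.828) = 0.239334 MPa*m^0.5
sigma0 = sigma1 - k/sqrt(d1) = 152.0 - 0.239334*166.667 = 112.111 MPa
sigma_y(d3) = 112.111 + 0.239334 / sqrt(6.1e-05) = 142.8 MPa


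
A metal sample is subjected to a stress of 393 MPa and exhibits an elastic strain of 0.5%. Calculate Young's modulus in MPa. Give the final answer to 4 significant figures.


E = sigma / epsilon
epsilon = 0.5% = 5e-03
E = 393 / 5e-03
E = 78600 MPa


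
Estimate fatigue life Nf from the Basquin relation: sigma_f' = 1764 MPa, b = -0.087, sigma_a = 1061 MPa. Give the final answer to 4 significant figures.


sigma_a = sigma_f' * (2*Nf)^b
2*Nf = (sigma_a / sigma_f')^(1/b)
2*Nf = (1061 / 1764)^(1/-0.087)
2*Nf = 344.936
Nf = 172.5 cycles


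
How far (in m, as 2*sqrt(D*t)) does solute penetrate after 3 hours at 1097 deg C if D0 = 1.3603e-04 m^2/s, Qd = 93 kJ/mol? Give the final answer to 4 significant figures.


Step 1: D = D0 * exp(-Qd/(R*T))
T = 1370.15 K
D = 1.3603e-04 * exp(-93e3 / (8.314 * 1370.15)) = 3.87293e-08 m^2/s
Step 2: L = 2*sqrt(D*t)
t = 3 h = 10800 s
L = 2*sqrt(3.87293e-08 * 10800) = 0.0409 m


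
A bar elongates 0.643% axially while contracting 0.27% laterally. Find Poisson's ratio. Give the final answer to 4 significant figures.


nu = -epsilon_lat / epsilon_axial
Lateral strain is contraction (negative), so using magnitudes:
nu = 0.27 / 0.643
nu = 0.4199


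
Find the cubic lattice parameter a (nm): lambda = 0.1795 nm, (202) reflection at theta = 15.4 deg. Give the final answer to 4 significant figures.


d = lambda / (2*sin(theta))
d = 0.1795 / (2*sin(15.4 deg))
d = 0.33797 nm
a = d * sqrt(h^2+k^2+l^2) = 0.33797 * sqrt(8)
a = 0.9559 nm


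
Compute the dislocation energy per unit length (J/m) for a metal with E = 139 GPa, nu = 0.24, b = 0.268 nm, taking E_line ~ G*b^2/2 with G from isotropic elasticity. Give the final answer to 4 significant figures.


Step 1: G = E / (2*(1+nu))
G = 139 / (2*(1+0.24)) = 56.0484 GPa = 5.60484e+10 Pa
Step 2: E_line = G*b^2/2
b = 0.268 nm = 2.68e-10 m
E_line = 0.5 * 5.60484e+10 * (2.68e-10)^2 = 2.013e-09 J/m


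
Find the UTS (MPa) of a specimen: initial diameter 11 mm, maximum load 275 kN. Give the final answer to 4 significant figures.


A0 = pi*(d/2)^2 = pi*(11/2)^2 = 95.0332 mm^2
UTS = F_max / A0 = 275*1000 / 95.0332
UTS = 2894 MPa


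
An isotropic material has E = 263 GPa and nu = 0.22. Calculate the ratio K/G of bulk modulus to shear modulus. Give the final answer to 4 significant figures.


G = E / (2*(1+nu))
G = 263 / (2*(1+0.22)) = 107.787 GPa
K = E / (3*(1-2*nu))
K = 263 / (3*(1-2*0.22)) = 156.548 GPa
K/G = 156.548 / 107.787 = 1.452


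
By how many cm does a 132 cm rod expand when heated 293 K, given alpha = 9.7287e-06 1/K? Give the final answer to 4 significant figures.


dL = L0 * alpha * dT
dL = 132 * 9.7287e-06 * 293
dL = 0.3763 cm


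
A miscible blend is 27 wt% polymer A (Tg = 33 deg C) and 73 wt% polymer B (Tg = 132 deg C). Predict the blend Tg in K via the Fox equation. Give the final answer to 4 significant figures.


1/Tg = w1/Tg1 + w2/Tg2 (in Kelvin)
Tg1 = 306.15 K, Tg2 = 405.15 K
1/Tg = 0.27/306.15 + 0.73/405.15
Tg = 372.6 K


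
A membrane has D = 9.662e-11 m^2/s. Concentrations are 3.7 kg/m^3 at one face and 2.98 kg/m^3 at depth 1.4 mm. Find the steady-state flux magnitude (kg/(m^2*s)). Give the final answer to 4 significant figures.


J = -D * (dC/dx) = D * (C1 - C2) / dx
J = 9.662e-11 * (3.7 - 2.98) / 1.4e-03
J = 4.969e-08 kg/(m^2*s)


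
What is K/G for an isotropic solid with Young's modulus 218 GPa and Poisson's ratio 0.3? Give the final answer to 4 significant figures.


G = E / (2*(1+nu))
G = 218 / (2*(1+0.3)) = 83.8462 GPa
K = E / (3*(1-2*nu))
K = 218 / (3*(1-2*0.3)) = 181.667 GPa
K/G = 181.667 / 83.8462 = 2.167


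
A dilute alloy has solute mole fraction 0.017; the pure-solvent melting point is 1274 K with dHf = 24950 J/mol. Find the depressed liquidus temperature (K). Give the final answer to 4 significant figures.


dT = R*Tm^2*x / dHf
dT = 8.314 * 1274^2 * 0.017 / 24950
dT = 9.19448 K
T_new = 1274 - 9.19448 = 1265 K


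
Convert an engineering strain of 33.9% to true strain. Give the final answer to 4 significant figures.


epsilon_true = ln(1 + epsilon_eng)
epsilon_true = ln(1 + 0.339)
epsilon_true = 0.2919


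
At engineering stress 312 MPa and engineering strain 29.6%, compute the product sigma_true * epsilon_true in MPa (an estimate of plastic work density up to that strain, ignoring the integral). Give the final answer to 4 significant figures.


sigma_true = sigma_eng * (1 + epsilon_eng)
sigma_true = 312 * (1 + 0.296) = 404.352 MPa
epsilon_true = ln(1 + epsilon_eng)
epsilon_true = ln(1 + 0.296) = 0.259283
sigma_true * epsilon_true = 404.352 * 0.259283 = 104.8 MPa


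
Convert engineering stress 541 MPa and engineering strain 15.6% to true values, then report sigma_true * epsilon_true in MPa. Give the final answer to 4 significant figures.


sigma_true = sigma_eng * (1 + epsilon_eng)
sigma_true = 541 * (1 + 0.156) = 625.396 MPa
epsilon_true = ln(1 + epsilon_eng)
epsilon_true = ln(1 + 0.156) = 0.144966
sigma_true * epsilon_true = 625.396 * 0.144966 = 90.66 MPa


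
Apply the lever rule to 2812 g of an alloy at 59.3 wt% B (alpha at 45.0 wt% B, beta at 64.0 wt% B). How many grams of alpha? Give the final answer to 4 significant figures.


f_alpha = (C_beta - C0) / (C_beta - C_alpha)
f_alpha = (64.0 - 59.3) / (64.0 - 45.0) = 0.247368
m_alpha = f_alpha * m_total = 0.247368 * 2812 = 695.6 g


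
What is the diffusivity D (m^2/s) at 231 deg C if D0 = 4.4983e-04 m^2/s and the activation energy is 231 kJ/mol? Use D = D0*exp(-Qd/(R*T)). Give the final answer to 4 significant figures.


D = D0 * exp(-Qd / (R*T))
T = 504.15 K
D = 4.4983e-04 * exp(-231e3 / (8.314 * 504.15))
D = 5.229e-28 m^2/s


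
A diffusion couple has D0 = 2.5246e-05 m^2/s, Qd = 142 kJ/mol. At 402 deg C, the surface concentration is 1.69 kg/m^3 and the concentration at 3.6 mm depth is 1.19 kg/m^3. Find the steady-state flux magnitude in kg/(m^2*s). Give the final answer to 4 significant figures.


Step 1: D = D0 * exp(-Qd/(R*T))
T = 402 + 273.15 = 675.15 K
D = 2.5246e-05 * exp(-142e3 / (8.314 * 675.15)) = 2.60385e-16 m^2/s
Step 2: J = D * (C1 - C2) / dx
J = 2.60385e-16 * (1.69 - 1.19) / 3.6e-03
J = 3.616e-14 kg/(m^2*s)


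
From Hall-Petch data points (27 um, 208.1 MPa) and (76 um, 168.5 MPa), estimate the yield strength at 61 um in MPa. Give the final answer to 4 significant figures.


sigma_y = sigma0 + k / sqrt(d)
1/sqrt(d1) = 1/sqrt(2.7e-05) = 192.45;  1/sqrt(d2) = 114.708
k = (sigma1 - sigma2) / (1/sqrt(d1) - 1/sqrt(d2)) = (208.1 - 168.5) / (192.45 - 114.708) = 0.509376 MPa*m^0.5
sigma0 = sigma1 - k/sqrt(d1) = 208.1 - 0.509376*192.45 = 110.071 MPa
sigma_y(d3) = 110.071 + 0.509376 / sqrt(6.1e-05) = 175.3 MPa


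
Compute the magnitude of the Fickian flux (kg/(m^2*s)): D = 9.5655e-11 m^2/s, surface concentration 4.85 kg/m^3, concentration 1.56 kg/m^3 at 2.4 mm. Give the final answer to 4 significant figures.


J = -D * (dC/dx) = D * (C1 - C2) / dx
J = 9.5655e-11 * (4.85 - 1.56) / 2.4e-03
J = 1.311e-07 kg/(m^2*s)


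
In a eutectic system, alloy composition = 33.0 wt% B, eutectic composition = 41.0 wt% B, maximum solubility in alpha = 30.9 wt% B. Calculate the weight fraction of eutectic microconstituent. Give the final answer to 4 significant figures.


f_primary = (C_e - C0) / (C_e - C_alpha_max)
f_primary = (41.0 - 33.0) / (41.0 - 30.9)
f_primary = 0.792079
f_eutectic = 1 - 0.792079 = 0.2079


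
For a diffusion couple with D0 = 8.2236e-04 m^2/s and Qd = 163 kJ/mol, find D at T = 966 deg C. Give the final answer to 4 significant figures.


D = D0 * exp(-Qd / (R*T))
T = 1239.15 K
D = 8.2236e-04 * exp(-163e3 / (8.314 * 1239.15))
D = 1.106e-10 m^2/s


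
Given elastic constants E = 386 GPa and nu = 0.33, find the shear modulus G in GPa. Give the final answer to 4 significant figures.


G = E / (2*(1+nu))
G = 386 / (2*(1+0.33))
G = 145.1 GPa


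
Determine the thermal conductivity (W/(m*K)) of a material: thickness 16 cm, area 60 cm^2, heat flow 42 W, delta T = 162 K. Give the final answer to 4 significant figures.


k = Q*L / (A*dT)
L = 0.16 m, A = 6e-03 m^2
k = 42 * 0.16 / (6e-03 * 162)
k = 6.914 W/(m*K)


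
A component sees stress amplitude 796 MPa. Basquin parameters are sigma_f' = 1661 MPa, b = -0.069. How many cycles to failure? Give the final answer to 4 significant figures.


sigma_a = sigma_f' * (2*Nf)^b
2*Nf = (sigma_a / sigma_f')^(1/b)
2*Nf = (796 / 1661)^(1/-0.069)
2*Nf = 42638.8
Nf = 21320 cycles


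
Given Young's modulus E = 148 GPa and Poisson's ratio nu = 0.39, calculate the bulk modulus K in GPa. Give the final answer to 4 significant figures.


K = E / (3*(1-2*nu))
K = 148 / (3*(1-2*0.39))
K = 224.2 GPa


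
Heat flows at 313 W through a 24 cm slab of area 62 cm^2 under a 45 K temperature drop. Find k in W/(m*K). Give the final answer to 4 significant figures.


k = Q*L / (A*dT)
L = 0.24 m, A = 6.2e-03 m^2
k = 313 * 0.24 / (6.2e-03 * 45)
k = 269.2 W/(m*K)


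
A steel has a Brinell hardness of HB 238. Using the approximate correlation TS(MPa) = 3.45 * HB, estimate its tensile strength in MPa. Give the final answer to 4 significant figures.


TS (MPa) = 3.45 * HB
TS = 3.45 * 238
TS = 821.1 MPa


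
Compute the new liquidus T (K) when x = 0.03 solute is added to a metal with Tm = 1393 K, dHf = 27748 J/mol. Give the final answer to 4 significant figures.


dT = R*Tm^2*x / dHf
dT = 8.314 * 1393^2 * 0.03 / 27748
dT = 17.4422 K
T_new = 1393 - 17.4422 = 1376 K


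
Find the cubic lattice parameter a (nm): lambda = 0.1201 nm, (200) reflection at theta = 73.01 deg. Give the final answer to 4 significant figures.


d = lambda / (2*sin(theta))
d = 0.1201 / (2*sin(73.01 deg))
d = 0.0627904 nm
a = d * sqrt(h^2+k^2+l^2) = 0.0627904 * sqrt(4)
a = 0.1256 nm


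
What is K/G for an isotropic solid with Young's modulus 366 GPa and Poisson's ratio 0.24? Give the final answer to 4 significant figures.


G = E / (2*(1+nu))
G = 366 / (2*(1+0.24)) = 147.581 GPa
K = E / (3*(1-2*nu))
K = 366 / (3*(1-2*0.24)) = 234.615 GPa
K/G = 234.615 / 147.581 = 1.59


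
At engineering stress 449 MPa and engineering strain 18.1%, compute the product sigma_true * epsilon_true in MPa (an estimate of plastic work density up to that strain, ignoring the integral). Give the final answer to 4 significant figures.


sigma_true = sigma_eng * (1 + epsilon_eng)
sigma_true = 449 * (1 + 0.181) = 530.269 MPa
epsilon_true = ln(1 + epsilon_eng)
epsilon_true = ln(1 + 0.181) = 0.166362
sigma_true * epsilon_true = 530.269 * 0.166362 = 88.22 MPa


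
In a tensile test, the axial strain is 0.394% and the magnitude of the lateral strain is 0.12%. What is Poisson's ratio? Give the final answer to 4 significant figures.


nu = -epsilon_lat / epsilon_axial
Lateral strain is contraction (negative), so using magnitudes:
nu = 0.12 / 0.394
nu = 0.3046


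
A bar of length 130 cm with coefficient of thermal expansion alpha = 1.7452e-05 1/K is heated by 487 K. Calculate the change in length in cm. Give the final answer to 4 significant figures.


dL = L0 * alpha * dT
dL = 130 * 1.7452e-05 * 487
dL = 1.105 cm


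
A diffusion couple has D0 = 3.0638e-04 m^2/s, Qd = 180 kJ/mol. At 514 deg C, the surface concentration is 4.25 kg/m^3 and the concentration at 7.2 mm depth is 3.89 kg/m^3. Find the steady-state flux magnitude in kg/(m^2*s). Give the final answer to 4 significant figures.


Step 1: D = D0 * exp(-Qd/(R*T))
T = 514 + 273.15 = 787.15 K
D = 3.0638e-04 * exp(-180e3 / (8.314 * 787.15)) = 3.47675e-16 m^2/s
Step 2: J = D * (C1 - C2) / dx
J = 3.47675e-16 * (4.25 - 3.89) / 7.2e-03
J = 1.738e-14 kg/(m^2*s)


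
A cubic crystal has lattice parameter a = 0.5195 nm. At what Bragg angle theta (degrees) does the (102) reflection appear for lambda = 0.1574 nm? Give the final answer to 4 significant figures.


d = a / sqrt(h^2+k^2+l^2)
d = 0.5195 / sqrt(5) = 0.232327 nm
lambda = 2*d*sin(theta)  =>  sin(theta) = lambda / (2*d)
sin(theta) = 0.1574 / (2 * 0.232327) = 0.338746
theta = 19.8 deg


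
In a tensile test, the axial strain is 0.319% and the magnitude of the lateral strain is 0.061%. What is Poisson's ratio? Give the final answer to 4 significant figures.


nu = -epsilon_lat / epsilon_axial
Lateral strain is contraction (negative), so using magnitudes:
nu = 0.061 / 0.319
nu = 0.1912


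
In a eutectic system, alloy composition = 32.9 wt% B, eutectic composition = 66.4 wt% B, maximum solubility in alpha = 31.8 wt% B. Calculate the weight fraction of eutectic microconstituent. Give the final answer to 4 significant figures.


f_primary = (C_e - C0) / (C_e - C_alpha_max)
f_primary = (66.4 - 32.9) / (66.4 - 31.8)
f_primary = 0.968208
f_eutectic = 1 - 0.968208 = 0.03179


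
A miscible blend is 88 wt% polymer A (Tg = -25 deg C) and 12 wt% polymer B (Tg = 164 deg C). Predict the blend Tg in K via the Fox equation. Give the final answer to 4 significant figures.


1/Tg = w1/Tg1 + w2/Tg2 (in Kelvin)
Tg1 = 248.15 K, Tg2 = 437.15 K
1/Tg = 0.88/248.15 + 0.12/437.15
Tg = 261.7 K


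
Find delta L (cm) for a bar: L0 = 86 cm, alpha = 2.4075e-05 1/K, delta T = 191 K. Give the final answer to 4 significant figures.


dL = L0 * alpha * dT
dL = 86 * 2.4075e-05 * 191
dL = 0.3955 cm


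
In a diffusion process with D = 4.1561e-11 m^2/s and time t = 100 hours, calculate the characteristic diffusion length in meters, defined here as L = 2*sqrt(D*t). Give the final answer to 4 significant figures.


t = 100 hr = 360000 s
Diffusion length = 2*sqrt(D*t)
= 2*sqrt(4.1561e-11 * 360000)
= 7.736e-03 m


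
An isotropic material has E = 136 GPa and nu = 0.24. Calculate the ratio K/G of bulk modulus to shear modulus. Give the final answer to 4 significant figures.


G = E / (2*(1+nu))
G = 136 / (2*(1+0.24)) = 54.8387 GPa
K = E / (3*(1-2*nu))
K = 136 / (3*(1-2*0.24)) = 87.1795 GPa
K/G = 87.1795 / 54.8387 = 1.59


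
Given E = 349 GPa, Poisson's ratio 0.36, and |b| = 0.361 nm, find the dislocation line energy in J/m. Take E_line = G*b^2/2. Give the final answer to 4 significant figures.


Step 1: G = E / (2*(1+nu))
G = 349 / (2*(1+0.36)) = 128.309 GPa = 1.28309e+11 Pa
Step 2: E_line = G*b^2/2
b = 0.361 nm = 3.61e-10 m
E_line = 0.5 * 1.28309e+11 * (3.61e-10)^2 = 8.361e-09 J/m


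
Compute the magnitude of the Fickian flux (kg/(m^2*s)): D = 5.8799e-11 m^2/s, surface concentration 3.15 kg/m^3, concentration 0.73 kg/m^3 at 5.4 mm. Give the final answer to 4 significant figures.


J = -D * (dC/dx) = D * (C1 - C2) / dx
J = 5.8799e-11 * (3.15 - 0.73) / 5.4e-03
J = 2.635e-08 kg/(m^2*s)


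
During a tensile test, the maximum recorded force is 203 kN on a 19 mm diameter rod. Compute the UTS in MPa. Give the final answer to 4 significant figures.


A0 = pi*(d/2)^2 = pi*(19/2)^2 = 283.529 mm^2
UTS = F_max / A0 = 203*1000 / 283.529
UTS = 716 MPa


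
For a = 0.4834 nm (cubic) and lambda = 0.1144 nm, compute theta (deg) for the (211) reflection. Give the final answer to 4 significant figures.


d = a / sqrt(h^2+k^2+l^2)
d = 0.4834 / sqrt(6) = 0.197347 nm
lambda = 2*d*sin(theta)  =>  sin(theta) = lambda / (2*d)
sin(theta) = 0.1144 / (2 * 0.197347) = 0.289844
theta = 16.85 deg


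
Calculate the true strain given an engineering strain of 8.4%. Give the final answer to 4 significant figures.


epsilon_true = ln(1 + epsilon_eng)
epsilon_true = ln(1 + 0.084)
epsilon_true = 0.08066


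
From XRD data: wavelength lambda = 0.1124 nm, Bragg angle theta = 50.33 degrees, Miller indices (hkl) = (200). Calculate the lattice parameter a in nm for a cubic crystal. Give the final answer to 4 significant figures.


d = lambda / (2*sin(theta))
d = 0.1124 / (2*sin(50.33 deg))
d = 0.0730122 nm
a = d * sqrt(h^2+k^2+l^2) = 0.0730122 * sqrt(4)
a = 0.146 nm


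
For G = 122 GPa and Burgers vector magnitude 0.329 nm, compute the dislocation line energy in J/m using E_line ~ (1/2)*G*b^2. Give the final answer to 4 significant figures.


E = G*b^2/2
b = 0.329 nm = 3.29e-10 m
G = 122 GPa = 1.22e+11 Pa
E = 0.5 * 1.22e+11 * (3.29e-10)^2
E = 6.603e-09 J/m


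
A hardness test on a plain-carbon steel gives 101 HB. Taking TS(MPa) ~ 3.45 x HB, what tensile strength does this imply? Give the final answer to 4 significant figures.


TS (MPa) = 3.45 * HB
TS = 3.45 * 101
TS = 348.5 MPa


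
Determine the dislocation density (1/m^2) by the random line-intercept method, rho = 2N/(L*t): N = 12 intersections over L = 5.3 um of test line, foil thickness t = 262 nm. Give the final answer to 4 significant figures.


rho = 2N / (L * t)
L = 5.3 um = 5.3e-06 m, t = 262 nm = 2.62e-07 m
rho = 2 * 12 / (5.3e-06 * 2.62e-07)
rho = 1.728e+13 1/m^2


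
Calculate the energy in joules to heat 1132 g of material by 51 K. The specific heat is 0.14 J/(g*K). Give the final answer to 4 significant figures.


Q = m * cp * dT
Q = 1132 * 0.14 * 51
Q = 8082 J


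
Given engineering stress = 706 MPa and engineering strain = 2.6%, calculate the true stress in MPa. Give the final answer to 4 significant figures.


sigma_true = sigma_eng * (1 + epsilon_eng)
sigma_true = 706 * (1 + 0.026)
sigma_true = 724.4 MPa


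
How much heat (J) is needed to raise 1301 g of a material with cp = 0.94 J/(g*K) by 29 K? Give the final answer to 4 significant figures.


Q = m * cp * dT
Q = 1301 * 0.94 * 29
Q = 35470 J


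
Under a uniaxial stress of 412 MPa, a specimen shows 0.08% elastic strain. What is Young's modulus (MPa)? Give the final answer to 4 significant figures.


E = sigma / epsilon
epsilon = 0.08% = 8e-04
E = 412 / 8e-04
E = 515000 MPa


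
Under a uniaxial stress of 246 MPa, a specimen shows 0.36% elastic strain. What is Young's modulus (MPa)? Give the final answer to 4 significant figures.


E = sigma / epsilon
epsilon = 0.36% = 3.6e-03
E = 246 / 3.6e-03
E = 68330 MPa


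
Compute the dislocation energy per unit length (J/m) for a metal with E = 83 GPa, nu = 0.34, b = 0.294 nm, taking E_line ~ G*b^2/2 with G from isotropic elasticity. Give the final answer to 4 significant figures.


Step 1: G = E / (2*(1+nu))
G = 83 / (2*(1+0.34)) = 30.9701 GPa = 3.09701e+10 Pa
Step 2: E_line = G*b^2/2
b = 0.294 nm = 2.94e-10 m
E_line = 0.5 * 3.09701e+10 * (2.94e-10)^2 = 1.338e-09 J/m


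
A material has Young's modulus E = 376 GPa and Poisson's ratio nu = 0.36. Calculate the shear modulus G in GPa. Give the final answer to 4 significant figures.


G = E / (2*(1+nu))
G = 376 / (2*(1+0.36))
G = 138.2 GPa


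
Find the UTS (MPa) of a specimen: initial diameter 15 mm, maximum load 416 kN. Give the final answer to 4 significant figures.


A0 = pi*(d/2)^2 = pi*(15/2)^2 = 176.715 mm^2
UTS = F_max / A0 = 416*1000 / 176.715
UTS = 2354 MPa


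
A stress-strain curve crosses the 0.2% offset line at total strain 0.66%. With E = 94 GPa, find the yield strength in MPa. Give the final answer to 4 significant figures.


Offset strain = 0.002
Elastic strain at yield = total_strain - offset = 6.6e-03 - 0.002 = 4.6e-03
sigma_y = E * elastic_strain = 94000 * 4.6e-03
sigma_y = 432.4 MPa


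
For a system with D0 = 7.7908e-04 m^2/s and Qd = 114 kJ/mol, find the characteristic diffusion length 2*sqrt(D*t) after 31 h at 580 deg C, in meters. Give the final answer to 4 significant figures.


Step 1: D = D0 * exp(-Qd/(R*T))
T = 853.15 K
D = 7.7908e-04 * exp(-114e3 / (8.314 * 853.15)) = 8.15847e-11 m^2/s
Step 2: L = 2*sqrt(D*t)
t = 31 h = 111600 s
L = 2*sqrt(8.15847e-11 * 111600) = 6.035e-03 m


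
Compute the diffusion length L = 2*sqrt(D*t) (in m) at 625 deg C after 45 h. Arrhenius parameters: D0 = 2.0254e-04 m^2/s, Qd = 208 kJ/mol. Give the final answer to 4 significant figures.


Step 1: D = D0 * exp(-Qd/(R*T))
T = 898.15 K
D = 2.0254e-04 * exp(-208e3 / (8.314 * 898.15)) = 1.61883e-16 m^2/s
Step 2: L = 2*sqrt(D*t)
t = 45 h = 162000 s
L = 2*sqrt(1.61883e-16 * 162000) = 1.024e-05 m


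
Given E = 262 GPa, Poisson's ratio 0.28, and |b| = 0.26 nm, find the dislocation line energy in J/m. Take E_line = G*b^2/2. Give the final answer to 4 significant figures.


Step 1: G = E / (2*(1+nu))
G = 262 / (2*(1+0.28)) = 102.344 GPa = 1.02344e+11 Pa
Step 2: E_line = G*b^2/2
b = 0.26 nm = 2.6e-10 m
E_line = 0.5 * 1.02344e+11 * (2.6e-10)^2 = 3.459e-09 J/m


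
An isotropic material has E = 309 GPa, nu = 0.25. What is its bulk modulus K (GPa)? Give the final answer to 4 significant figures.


K = E / (3*(1-2*nu))
K = 309 / (3*(1-2*0.25))
K = 206 GPa


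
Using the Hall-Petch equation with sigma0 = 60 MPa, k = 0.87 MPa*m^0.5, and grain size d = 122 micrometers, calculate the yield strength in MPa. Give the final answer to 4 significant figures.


sigma_y = sigma0 + k / sqrt(d)
d = 122 um = 1.22e-04 m
sigma_y = 60 + 0.87 / sqrt(1.22e-04)
sigma_y = 138.8 MPa


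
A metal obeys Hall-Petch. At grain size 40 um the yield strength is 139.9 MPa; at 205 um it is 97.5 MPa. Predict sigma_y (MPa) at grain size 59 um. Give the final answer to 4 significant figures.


sigma_y = sigma0 + k / sqrt(d)
1/sqrt(d1) = 1/sqrt(4e-05) = 158.114;  1/sqrt(d2) = 69.843
k = (sigma1 - sigma2) / (1/sqrt(d1) - 1/sqrt(d2)) = (139.9 - 97.5) / (158.114 - 69.843) = 0.48034 MPa*m^0.5
sigma0 = sigma1 - k/sqrt(d1) = 139.9 - 0.48034*158.114 = 63.9516 MPa
sigma_y(d3) = 63.9516 + 0.48034 / sqrt(5.9e-05) = 126.5 MPa


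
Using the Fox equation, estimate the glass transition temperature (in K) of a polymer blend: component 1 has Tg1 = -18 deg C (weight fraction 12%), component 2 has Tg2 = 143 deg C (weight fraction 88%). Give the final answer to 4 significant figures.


1/Tg = w1/Tg1 + w2/Tg2 (in Kelvin)
Tg1 = 255.15 K, Tg2 = 416.15 K
1/Tg = 0.12/255.15 + 0.88/416.15
Tg = 386.9 K


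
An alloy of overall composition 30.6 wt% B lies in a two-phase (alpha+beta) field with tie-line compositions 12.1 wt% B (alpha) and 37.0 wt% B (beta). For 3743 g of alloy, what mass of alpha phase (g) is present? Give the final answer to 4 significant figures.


f_alpha = (C_beta - C0) / (C_beta - C_alpha)
f_alpha = (37.0 - 30.6) / (37.0 - 12.1) = 0.257028
m_alpha = f_alpha * m_total = 0.257028 * 3743 = 962.1 g


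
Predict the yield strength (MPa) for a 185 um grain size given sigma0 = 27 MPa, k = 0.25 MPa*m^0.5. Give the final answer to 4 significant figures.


sigma_y = sigma0 + k / sqrt(d)
d = 185 um = 1.85e-04 m
sigma_y = 27 + 0.25 / sqrt(1.85e-04)
sigma_y = 45.38 MPa


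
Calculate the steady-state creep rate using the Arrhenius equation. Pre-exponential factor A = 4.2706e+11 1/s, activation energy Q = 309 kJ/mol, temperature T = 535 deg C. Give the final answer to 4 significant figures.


rate = A * exp(-Q / (R*T))
T = 535 + 273.15 = 808.15 K
rate = 4.2706e+11 * exp(-309e3 / (8.314 * 808.15))
rate = 4.546e-09 1/s


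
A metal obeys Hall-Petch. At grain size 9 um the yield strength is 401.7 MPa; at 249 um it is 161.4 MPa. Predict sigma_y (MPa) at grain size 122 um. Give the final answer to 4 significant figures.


sigma_y = sigma0 + k / sqrt(d)
1/sqrt(d1) = 1/sqrt(9e-06) = 333.333;  1/sqrt(d2) = 63.3724
k = (sigma1 - sigma2) / (1/sqrt(d1) - 1/sqrt(d2)) = (401.7 - 161.4) / (333.333 - 63.3724) = 0.890129 MPa*m^0.5
sigma0 = sigma1 - k/sqrt(d1) = 401.7 - 0.890129*333.333 = 104.99 MPa
sigma_y(d3) = 104.99 + 0.890129 / sqrt(1.22e-04) = 185.6 MPa


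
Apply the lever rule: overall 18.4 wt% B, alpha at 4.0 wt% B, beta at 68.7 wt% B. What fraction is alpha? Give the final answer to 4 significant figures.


f_alpha = (C_beta - C0) / (C_beta - C_alpha)
f_alpha = (68.7 - 18.4) / (68.7 - 4.0)
f_alpha = 0.7774


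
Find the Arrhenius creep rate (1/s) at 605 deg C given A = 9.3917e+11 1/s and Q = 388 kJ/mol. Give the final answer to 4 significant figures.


rate = A * exp(-Q / (R*T))
T = 605 + 273.15 = 878.15 K
rate = 9.3917e+11 * exp(-388e3 / (8.314 * 878.15))
rate = 7.81e-12 1/s


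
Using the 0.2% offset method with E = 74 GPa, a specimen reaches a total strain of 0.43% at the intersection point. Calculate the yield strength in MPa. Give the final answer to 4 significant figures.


Offset strain = 0.002
Elastic strain at yield = total_strain - offset = 4.3e-03 - 0.002 = 2.3e-03
sigma_y = E * elastic_strain = 74000 * 2.3e-03
sigma_y = 170.2 MPa


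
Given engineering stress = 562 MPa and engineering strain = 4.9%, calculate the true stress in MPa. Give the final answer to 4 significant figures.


sigma_true = sigma_eng * (1 + epsilon_eng)
sigma_true = 562 * (1 + 0.049)
sigma_true = 589.5 MPa


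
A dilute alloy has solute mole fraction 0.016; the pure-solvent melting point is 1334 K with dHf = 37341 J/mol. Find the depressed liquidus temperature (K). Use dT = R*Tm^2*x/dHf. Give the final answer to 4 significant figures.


dT = R*Tm^2*x / dHf
dT = 8.314 * 1334^2 * 0.016 / 37341
dT = 6.33951 K
T_new = 1334 - 6.33951 = 1328 K


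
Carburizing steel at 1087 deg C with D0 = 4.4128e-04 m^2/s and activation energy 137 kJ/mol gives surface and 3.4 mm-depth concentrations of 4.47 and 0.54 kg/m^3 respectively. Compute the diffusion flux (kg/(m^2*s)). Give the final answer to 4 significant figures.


Step 1: D = D0 * exp(-Qd/(R*T))
T = 1087 + 273.15 = 1360.15 K
D = 4.4128e-04 * exp(-137e3 / (8.314 * 1360.15)) = 2.41676e-09 m^2/s
Step 2: J = D * (C1 - C2) / dx
J = 2.41676e-09 * (4.47 - 0.54) / 3.4e-03
J = 2.793e-06 kg/(m^2*s)


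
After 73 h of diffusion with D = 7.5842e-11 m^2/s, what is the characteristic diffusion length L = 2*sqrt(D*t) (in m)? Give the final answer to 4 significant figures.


t = 73 hr = 262800 s
Diffusion length = 2*sqrt(D*t)
= 2*sqrt(7.5842e-11 * 262800)
= 8.929e-03 m


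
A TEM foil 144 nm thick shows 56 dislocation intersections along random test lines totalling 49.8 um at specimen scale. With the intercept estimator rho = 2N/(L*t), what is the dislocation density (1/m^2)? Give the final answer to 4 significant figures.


rho = 2N / (L * t)
L = 49.8 um = 4.98e-05 m, t = 144 nm = 1.44e-07 m
rho = 2 * 56 / (4.98e-05 * 1.44e-07)
rho = 1.562e+13 1/m^2


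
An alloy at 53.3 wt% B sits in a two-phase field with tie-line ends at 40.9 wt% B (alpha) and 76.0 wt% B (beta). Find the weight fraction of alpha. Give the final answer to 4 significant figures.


f_alpha = (C_beta - C0) / (C_beta - C_alpha)
f_alpha = (76.0 - 53.3) / (76.0 - 40.9)
f_alpha = 0.6467


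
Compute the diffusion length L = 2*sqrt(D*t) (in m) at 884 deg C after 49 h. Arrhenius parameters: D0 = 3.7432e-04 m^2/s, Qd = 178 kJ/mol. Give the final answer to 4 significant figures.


Step 1: D = D0 * exp(-Qd/(R*T))
T = 1157.15 K
D = 3.7432e-04 * exp(-178e3 / (8.314 * 1157.15)) = 3.45061e-12 m^2/s
Step 2: L = 2*sqrt(D*t)
t = 49 h = 176400 s
L = 2*sqrt(3.45061e-12 * 176400) = 1.56e-03 m


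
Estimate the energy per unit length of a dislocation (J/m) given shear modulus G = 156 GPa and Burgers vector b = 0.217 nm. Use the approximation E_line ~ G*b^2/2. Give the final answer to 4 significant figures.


E = G*b^2/2
b = 0.217 nm = 2.17e-10 m
G = 156 GPa = 1.56e+11 Pa
E = 0.5 * 1.56e+11 * (2.17e-10)^2
E = 3.673e-09 J/m


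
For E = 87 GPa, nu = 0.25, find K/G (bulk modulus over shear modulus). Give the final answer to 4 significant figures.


G = E / (2*(1+nu))
G = 87 / (2*(1+0.25)) = 34.8 GPa
K = E / (3*(1-2*nu))
K = 87 / (3*(1-2*0.25)) = 58 GPa
K/G = 58 / 34.8 = 1.667


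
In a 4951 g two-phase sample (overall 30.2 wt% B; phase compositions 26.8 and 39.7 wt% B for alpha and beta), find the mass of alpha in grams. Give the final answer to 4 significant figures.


f_alpha = (C_beta - C0) / (C_beta - C_alpha)
f_alpha = (39.7 - 30.2) / (39.7 - 26.8) = 0.736434
m_alpha = f_alpha * m_total = 0.736434 * 4951 = 3646 g


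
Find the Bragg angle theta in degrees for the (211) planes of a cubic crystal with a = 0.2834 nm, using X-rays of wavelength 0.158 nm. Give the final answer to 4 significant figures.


d = a / sqrt(h^2+k^2+l^2)
d = 0.2834 / sqrt(6) = 0.115698 nm
lambda = 2*d*sin(theta)  =>  sin(theta) = lambda / (2*d)
sin(theta) = 0.158 / (2 * 0.115698) = 0.682815
theta = 43.06 deg


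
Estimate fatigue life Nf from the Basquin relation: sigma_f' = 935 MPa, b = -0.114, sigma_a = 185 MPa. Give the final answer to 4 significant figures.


sigma_a = sigma_f' * (2*Nf)^b
2*Nf = (sigma_a / sigma_f')^(1/b)
2*Nf = (185 / 935)^(1/-0.114)
2*Nf = 1.48689e+06
Nf = 743400 cycles


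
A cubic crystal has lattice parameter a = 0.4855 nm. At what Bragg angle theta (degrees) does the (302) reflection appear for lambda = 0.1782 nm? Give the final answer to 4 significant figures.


d = a / sqrt(h^2+k^2+l^2)
d = 0.4855 / sqrt(13) = 0.134653 nm
lambda = 2*d*sin(theta)  =>  sin(theta) = lambda / (2*d)
sin(theta) = 0.1782 / (2 * 0.134653) = 0.661698
theta = 41.43 deg


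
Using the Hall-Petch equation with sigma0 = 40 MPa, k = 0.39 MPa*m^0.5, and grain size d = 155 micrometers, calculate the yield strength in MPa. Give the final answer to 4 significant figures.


sigma_y = sigma0 + k / sqrt(d)
d = 155 um = 1.55e-04 m
sigma_y = 40 + 0.39 / sqrt(1.55e-04)
sigma_y = 71.33 MPa


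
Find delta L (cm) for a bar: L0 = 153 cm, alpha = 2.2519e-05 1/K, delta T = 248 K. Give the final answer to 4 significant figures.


dL = L0 * alpha * dT
dL = 153 * 2.2519e-05 * 248
dL = 0.8545 cm


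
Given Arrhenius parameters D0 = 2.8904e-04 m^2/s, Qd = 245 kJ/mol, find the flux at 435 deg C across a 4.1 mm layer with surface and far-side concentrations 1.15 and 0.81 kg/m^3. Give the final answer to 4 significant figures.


Step 1: D = D0 * exp(-Qd/(R*T))
T = 435 + 273.15 = 708.15 K
D = 2.8904e-04 * exp(-245e3 / (8.314 * 708.15)) = 2.44674e-22 m^2/s
Step 2: J = D * (C1 - C2) / dx
J = 2.44674e-22 * (1.15 - 0.81) / 4.1e-03
J = 2.029e-20 kg/(m^2*s)


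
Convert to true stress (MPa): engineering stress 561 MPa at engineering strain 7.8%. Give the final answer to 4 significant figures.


sigma_true = sigma_eng * (1 + epsilon_eng)
sigma_true = 561 * (1 + 0.078)
sigma_true = 604.8 MPa


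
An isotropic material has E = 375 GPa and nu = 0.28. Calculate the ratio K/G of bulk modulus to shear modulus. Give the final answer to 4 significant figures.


G = E / (2*(1+nu))
G = 375 / (2*(1+0.28)) = 146.484 GPa
K = E / (3*(1-2*nu))
K = 375 / (3*(1-2*0.28)) = 284.091 GPa
K/G = 284.091 / 146.484 = 1.939


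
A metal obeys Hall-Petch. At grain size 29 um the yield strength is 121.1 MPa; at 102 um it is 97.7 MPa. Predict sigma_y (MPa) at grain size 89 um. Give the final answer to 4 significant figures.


sigma_y = sigma0 + k / sqrt(d)
1/sqrt(d1) = 1/sqrt(2.9e-05) = 185.695;  1/sqrt(d2) = 99.0148
k = (sigma1 - sigma2) / (1/sqrt(d1) - 1/sqrt(d2)) = (121.1 - 97.7) / (185.695 - 99.0148) = 0.269957 MPa*m^0.5
sigma0 = sigma1 - k/sqrt(d1) = 121.1 - 0.269957*185.695 = 70.9703 MPa
sigma_y(d3) = 70.9703 + 0.269957 / sqrt(8.9e-05) = 99.59 MPa


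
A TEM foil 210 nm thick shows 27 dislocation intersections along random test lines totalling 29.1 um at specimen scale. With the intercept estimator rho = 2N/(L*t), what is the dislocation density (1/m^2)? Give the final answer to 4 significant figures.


rho = 2N / (L * t)
L = 29.1 um = 2.91e-05 m, t = 210 nm = 2.1e-07 m
rho = 2 * 27 / (2.91e-05 * 2.1e-07)
rho = 8.837e+12 1/m^2


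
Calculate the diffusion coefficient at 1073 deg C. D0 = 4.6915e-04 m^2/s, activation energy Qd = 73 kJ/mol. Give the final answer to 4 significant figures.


D = D0 * exp(-Qd / (R*T))
T = 1346.15 K
D = 4.6915e-04 * exp(-73e3 / (8.314 * 1346.15))
D = 6.896e-07 m^2/s


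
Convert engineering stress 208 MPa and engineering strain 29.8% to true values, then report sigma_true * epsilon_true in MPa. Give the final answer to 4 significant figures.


sigma_true = sigma_eng * (1 + epsilon_eng)
sigma_true = 208 * (1 + 0.298) = 269.984 MPa
epsilon_true = ln(1 + epsilon_eng)
epsilon_true = ln(1 + 0.298) = 0.260825
sigma_true * epsilon_true = 269.984 * 0.260825 = 70.42 MPa


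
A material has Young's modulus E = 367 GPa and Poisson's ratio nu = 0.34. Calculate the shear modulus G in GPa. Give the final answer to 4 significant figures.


G = E / (2*(1+nu))
G = 367 / (2*(1+0.34))
G = 136.9 GPa


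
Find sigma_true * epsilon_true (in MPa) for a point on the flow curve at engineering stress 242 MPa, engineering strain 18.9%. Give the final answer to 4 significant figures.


sigma_true = sigma_eng * (1 + epsilon_eng)
sigma_true = 242 * (1 + 0.189) = 287.738 MPa
epsilon_true = ln(1 + epsilon_eng)
epsilon_true = ln(1 + 0.189) = 0.173113
sigma_true * epsilon_true = 287.738 * 0.173113 = 49.81 MPa


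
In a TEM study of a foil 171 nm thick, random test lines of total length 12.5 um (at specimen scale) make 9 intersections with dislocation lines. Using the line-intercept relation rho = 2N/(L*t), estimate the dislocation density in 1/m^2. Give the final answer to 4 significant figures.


rho = 2N / (L * t)
L = 12.5 um = 1.25e-05 m, t = 171 nm = 1.71e-07 m
rho = 2 * 9 / (1.25e-05 * 1.71e-07)
rho = 8.421e+12 1/m^2


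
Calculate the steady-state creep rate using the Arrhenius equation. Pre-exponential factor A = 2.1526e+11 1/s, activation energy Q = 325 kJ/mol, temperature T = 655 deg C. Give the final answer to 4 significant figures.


rate = A * exp(-Q / (R*T))
T = 655 + 273.15 = 928.15 K
rate = 2.1526e+11 * exp(-325e3 / (8.314 * 928.15))
rate = 1.101e-07 1/s


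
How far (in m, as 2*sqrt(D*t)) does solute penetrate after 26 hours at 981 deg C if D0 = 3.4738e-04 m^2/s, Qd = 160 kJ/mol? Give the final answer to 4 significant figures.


Step 1: D = D0 * exp(-Qd/(R*T))
T = 1254.15 K
D = 3.4738e-04 * exp(-160e3 / (8.314 * 1254.15)) = 7.52756e-11 m^2/s
Step 2: L = 2*sqrt(D*t)
t = 26 h = 93600 s
L = 2*sqrt(7.52756e-11 * 93600) = 5.309e-03 m


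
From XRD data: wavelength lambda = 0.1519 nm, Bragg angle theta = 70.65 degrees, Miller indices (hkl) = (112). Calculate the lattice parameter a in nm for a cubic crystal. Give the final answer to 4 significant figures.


d = lambda / (2*sin(theta))
d = 0.1519 / (2*sin(70.65 deg))
d = 0.0804971 nm
a = d * sqrt(h^2+k^2+l^2) = 0.0804971 * sqrt(6)
a = 0.1972 nm


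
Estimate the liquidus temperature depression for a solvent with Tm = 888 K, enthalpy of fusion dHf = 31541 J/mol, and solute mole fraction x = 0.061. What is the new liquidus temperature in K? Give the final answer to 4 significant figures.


dT = R*Tm^2*x / dHf
dT = 8.314 * 888^2 * 0.061 / 31541
dT = 12.6792 K
T_new = 888 - 12.6792 = 875.3 K


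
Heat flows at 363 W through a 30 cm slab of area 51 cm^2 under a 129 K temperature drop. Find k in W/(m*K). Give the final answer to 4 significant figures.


k = Q*L / (A*dT)
L = 0.3 m, A = 5.1e-03 m^2
k = 363 * 0.3 / (5.1e-03 * 129)
k = 165.5 W/(m*K)


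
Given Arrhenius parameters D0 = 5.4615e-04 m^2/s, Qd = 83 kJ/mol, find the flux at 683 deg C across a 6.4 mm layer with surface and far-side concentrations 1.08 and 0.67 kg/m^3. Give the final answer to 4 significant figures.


Step 1: D = D0 * exp(-Qd/(R*T))
T = 683 + 273.15 = 956.15 K
D = 5.4615e-04 * exp(-83e3 / (8.314 * 956.15)) = 1.59531e-08 m^2/s
Step 2: J = D * (C1 - C2) / dx
J = 1.59531e-08 * (1.08 - 0.67) / 6.4e-03
J = 1.022e-06 kg/(m^2*s)


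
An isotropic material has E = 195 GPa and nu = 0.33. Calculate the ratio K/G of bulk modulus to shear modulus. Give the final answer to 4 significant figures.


G = E / (2*(1+nu))
G = 195 / (2*(1+0.33)) = 73.3083 GPa
K = E / (3*(1-2*nu))
K = 195 / (3*(1-2*0.33)) = 191.176 GPa
K/G = 191.176 / 73.3083 = 2.608


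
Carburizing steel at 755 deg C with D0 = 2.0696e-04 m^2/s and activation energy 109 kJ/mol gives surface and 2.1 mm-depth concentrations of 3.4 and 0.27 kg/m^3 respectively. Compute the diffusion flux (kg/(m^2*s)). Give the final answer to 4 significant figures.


Step 1: D = D0 * exp(-Qd/(R*T))
T = 755 + 273.15 = 1028.15 K
D = 2.0696e-04 * exp(-109e3 / (8.314 * 1028.15)) = 5.99786e-10 m^2/s
Step 2: J = D * (C1 - C2) / dx
J = 5.99786e-10 * (3.4 - 0.27) / 2.1e-03
J = 8.94e-07 kg/(m^2*s)
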